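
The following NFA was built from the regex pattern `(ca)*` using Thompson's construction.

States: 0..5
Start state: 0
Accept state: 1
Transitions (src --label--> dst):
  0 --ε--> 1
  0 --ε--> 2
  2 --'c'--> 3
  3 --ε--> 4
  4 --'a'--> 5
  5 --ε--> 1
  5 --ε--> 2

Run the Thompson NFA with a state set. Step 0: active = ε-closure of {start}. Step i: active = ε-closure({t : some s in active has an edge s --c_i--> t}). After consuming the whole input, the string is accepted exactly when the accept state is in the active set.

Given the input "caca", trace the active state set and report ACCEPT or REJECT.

Answer: ACCEPT

Derivation:
S₀ = ε-closure({0}) = {0,1,2}
'c' @ 1: {3,4}
'a' @ 2: {1,2,5}  ✓accept
'c' @ 3: {3,4}
'a' @ 4: {1,2,5}  ✓accept
after full input: {1,2,5}  (accept=1 in)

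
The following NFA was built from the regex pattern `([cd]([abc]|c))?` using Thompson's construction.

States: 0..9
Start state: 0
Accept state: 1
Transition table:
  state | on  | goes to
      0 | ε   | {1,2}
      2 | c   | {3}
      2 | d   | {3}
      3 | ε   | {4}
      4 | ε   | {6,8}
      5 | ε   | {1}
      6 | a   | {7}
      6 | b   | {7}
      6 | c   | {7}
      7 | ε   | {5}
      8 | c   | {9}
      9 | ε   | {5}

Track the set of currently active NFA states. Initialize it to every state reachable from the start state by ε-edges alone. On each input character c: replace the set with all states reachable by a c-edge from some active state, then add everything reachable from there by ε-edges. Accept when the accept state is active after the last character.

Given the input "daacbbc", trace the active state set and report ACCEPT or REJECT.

start: ε-closure({0}) = {0,1,2}
'd' @ 1: {3,4,6,8}
'a' @ 2: {1,5,7}  ✓accept
'a' @ 3: {}  — state set empty
rest 'cbbc' ignored (set empty)
end set {} — state 1 not in

Answer: REJECT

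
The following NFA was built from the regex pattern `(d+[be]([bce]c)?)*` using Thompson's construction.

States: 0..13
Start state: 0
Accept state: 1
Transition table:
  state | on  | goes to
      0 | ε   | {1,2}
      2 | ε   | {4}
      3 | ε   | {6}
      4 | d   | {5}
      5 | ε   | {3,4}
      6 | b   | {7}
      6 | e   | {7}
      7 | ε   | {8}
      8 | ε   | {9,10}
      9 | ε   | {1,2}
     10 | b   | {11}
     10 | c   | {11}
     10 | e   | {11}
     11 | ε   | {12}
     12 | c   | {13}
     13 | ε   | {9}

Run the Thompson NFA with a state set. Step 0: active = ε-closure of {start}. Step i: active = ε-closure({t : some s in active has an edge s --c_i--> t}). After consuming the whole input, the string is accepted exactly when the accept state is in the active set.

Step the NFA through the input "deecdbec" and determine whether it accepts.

Answer: ACCEPT

Trace:
start: ε-closure({0}) = {0,1,2,4}
'd' @ 1: {3,4,5,6}
'e' @ 2: {1,2,4,7,8,9,10}  (accept∈set)
'e' @ 3: {11,12}
'c' @ 4: {1,2,4,9,13}  (accept∈set)
'd' @ 5: {3,4,5,6}
'b' @ 6: {1,2,4,7,8,9,10}  (accept∈set)
'e' @ 7: {11,12}
'c' @ 8: {1,2,4,9,13}  (accept∈set)
final: {1,2,4,9,13}; accept 1 in set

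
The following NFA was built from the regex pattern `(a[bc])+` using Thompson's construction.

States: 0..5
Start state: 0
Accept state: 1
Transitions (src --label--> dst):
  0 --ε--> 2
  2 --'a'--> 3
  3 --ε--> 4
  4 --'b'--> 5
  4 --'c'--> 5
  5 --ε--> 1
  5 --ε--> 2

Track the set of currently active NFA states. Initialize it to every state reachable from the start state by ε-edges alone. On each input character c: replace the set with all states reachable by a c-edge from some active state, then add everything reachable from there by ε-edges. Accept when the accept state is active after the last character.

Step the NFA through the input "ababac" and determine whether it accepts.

Answer: ACCEPT

Trace:
initial (ε-close {0}): {0,2}
'a' @ 1: {3,4}
'b' @ 2: {1,2,5}  (accept∈set)
'a' @ 3: {3,4}
'b' @ 4: {1,2,5}  (accept∈set)
'a' @ 5: {3,4}
'c' @ 6: {1,2,5}  (accept∈set)
end set {1,2,5} — state 1 in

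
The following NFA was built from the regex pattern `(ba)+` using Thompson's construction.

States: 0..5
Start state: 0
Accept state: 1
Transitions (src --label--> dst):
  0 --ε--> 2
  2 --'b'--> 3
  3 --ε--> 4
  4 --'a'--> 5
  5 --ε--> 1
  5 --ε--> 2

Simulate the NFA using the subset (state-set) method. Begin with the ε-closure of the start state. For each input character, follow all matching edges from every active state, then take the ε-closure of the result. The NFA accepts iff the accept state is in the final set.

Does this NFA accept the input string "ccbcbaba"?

initial (ε-close {0}): {0,2}
'c' @ 1: {}  — no active states
rest 'cbcbaba' ignored (set empty)
after full input: {}  (accept=1 not in)

Answer: REJECT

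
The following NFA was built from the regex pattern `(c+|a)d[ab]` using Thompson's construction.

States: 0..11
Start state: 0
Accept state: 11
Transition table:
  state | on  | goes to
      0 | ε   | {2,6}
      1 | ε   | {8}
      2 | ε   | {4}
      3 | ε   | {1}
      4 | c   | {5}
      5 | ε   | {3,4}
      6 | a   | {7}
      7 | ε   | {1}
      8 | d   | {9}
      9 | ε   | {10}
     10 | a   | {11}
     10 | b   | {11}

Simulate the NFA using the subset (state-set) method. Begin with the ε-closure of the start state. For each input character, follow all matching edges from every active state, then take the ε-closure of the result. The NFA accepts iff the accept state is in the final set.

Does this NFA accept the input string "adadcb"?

Answer: REJECT

Trace:
start: ε-closure({0}) = {0,2,4,6}
'a' @ 1: {1,7,8}
'd' @ 2: {9,10}
'a' @ 3: {11}  ✓accept
'd' @ 4: {}  — no active states
rest 'cb' ignored (set empty)
final: {}; accept 11 not in set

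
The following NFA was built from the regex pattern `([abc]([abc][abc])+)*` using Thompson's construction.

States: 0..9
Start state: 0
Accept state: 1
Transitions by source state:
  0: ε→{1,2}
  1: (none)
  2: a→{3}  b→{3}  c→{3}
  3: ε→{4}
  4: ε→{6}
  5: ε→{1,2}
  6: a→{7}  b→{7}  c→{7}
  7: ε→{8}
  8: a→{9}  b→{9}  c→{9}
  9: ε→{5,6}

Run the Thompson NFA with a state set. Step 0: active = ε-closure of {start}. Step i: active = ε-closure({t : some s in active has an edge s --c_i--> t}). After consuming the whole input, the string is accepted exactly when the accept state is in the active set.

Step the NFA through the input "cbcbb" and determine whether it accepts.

Answer: ACCEPT

Steps:
initial (ε-close {0}): {0,1,2}
'c' @ 1: {3,4,6}
'b' @ 2: {7,8}
'c' @ 3: {1,2,5,6,9}  [accepting]
'b' @ 4: {3,4,6,7,8}
'b' @ 5: {1,2,5,6,7,8,9}  [accepting]
after full input: {1,2,5,6,7,8,9}  (accept=1 in)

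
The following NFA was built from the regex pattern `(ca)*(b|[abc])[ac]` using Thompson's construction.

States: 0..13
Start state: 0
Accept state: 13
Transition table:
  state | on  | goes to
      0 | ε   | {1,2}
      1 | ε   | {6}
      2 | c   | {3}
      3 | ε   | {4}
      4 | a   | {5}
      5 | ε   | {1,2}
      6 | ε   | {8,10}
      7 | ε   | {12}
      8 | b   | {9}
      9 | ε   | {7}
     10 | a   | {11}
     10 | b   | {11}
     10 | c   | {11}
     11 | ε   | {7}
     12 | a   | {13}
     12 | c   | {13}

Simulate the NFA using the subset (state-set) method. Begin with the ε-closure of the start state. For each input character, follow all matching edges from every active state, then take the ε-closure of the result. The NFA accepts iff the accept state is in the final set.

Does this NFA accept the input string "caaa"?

Answer: ACCEPT

Steps:
start: ε-closure({0}) = {0,1,2,6,8,10}
'c' @ 1: {3,4,7,11,12}
'a' @ 2: {1,2,5,6,8,10,13}  ✓accept
'a' @ 3: {7,11,12}
'a' @ 4: {13}  ✓accept
after full input: {13}  (accept=13 in)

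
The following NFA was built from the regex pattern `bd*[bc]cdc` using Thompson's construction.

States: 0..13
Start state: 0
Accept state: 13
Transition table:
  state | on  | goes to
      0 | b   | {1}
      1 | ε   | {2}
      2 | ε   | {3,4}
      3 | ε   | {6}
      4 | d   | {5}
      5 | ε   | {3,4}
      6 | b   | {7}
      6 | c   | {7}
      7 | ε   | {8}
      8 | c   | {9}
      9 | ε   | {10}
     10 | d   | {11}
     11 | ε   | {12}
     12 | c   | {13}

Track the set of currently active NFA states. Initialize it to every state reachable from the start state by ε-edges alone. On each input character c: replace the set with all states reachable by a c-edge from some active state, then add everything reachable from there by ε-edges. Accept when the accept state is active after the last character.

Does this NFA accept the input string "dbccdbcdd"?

Answer: REJECT

Steps:
start: ε-closure({0}) = {0}
'd' @ 1: {}  — dead — no transitions
rest 'bccdbcdd' ignored (set empty)
after full input: {}  (accept=13 not in)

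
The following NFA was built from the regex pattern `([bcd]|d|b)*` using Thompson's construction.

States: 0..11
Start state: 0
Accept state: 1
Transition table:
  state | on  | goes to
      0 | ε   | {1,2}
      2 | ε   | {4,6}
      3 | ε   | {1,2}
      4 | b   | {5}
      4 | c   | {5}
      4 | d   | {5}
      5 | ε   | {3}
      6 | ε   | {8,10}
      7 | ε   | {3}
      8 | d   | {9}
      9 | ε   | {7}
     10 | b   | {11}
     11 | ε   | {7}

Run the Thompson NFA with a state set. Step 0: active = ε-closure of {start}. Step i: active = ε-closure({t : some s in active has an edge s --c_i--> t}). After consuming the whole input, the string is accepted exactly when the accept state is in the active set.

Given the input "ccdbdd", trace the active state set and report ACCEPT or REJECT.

start: ε-closure({0}) = {0,1,2,4,6,8,10}
'c' @ 1: {1,2,3,4,5,6,8,10}  [accepting]
'c' @ 2: {1,2,3,4,5,6,8,10}  [accepting]
'd' @ 3: {1,2,3,4,5,6,7,8,9,10}  [accepting]
'b' @ 4: {1,2,3,4,5,6,7,8,10,11}  [accepting]
'd' @ 5: {1,2,3,4,5,6,7,8,9,10}  [accepting]
'd' @ 6: {1,2,3,4,5,6,7,8,9,10}  [accepting]
end set {1,2,3,4,5,6,7,8,9,10} — state 1 in

Answer: ACCEPT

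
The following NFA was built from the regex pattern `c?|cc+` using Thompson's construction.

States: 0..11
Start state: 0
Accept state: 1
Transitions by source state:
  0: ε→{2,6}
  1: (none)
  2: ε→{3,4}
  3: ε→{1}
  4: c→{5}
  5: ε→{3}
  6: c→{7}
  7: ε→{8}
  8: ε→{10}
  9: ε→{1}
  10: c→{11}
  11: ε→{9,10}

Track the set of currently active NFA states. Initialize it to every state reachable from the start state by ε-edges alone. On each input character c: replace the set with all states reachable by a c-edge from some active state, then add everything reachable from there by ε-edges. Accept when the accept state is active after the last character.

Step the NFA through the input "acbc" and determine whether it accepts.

Answer: REJECT

Trace:
start: ε-closure({0}) = {0,1,2,3,4,6}
'a' @ 1: {}  — dead — no transitions
rest 'cbc' ignored (set empty)
end set {} — state 1 not in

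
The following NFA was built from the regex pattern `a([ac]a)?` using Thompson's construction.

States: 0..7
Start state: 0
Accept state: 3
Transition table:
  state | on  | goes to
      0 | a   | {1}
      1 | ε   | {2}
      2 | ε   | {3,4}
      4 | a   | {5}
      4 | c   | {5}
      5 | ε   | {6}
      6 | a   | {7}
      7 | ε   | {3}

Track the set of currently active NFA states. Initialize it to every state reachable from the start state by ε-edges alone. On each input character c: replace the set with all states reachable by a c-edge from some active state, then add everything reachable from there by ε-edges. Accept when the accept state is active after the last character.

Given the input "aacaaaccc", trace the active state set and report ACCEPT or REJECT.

initial (ε-close {0}): {0}
'a' @ 1: {1,2,3,4}  (accept∈set)
'a' @ 2: {5,6}
'c' @ 3: {}  — no active states
rest 'aaaccc' ignored (set empty)
final: {}; accept 3 not in set

Answer: REJECT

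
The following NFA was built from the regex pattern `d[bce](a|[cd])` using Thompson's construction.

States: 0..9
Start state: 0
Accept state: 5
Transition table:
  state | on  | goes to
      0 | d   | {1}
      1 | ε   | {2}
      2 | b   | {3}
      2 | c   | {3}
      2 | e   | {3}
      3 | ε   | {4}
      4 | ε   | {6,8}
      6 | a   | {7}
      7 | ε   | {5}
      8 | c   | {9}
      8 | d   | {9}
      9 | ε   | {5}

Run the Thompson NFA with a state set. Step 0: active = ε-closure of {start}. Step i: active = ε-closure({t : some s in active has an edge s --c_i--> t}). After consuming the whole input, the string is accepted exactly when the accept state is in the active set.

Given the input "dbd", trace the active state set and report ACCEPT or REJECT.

Answer: ACCEPT

Trace:
S₀ = ε-closure({0}) = {0}
'd' @ 1: {1,2}
'b' @ 2: {3,4,6,8}
'd' @ 3: {5,9}  ✓accept
final: {5,9}; accept 5 in set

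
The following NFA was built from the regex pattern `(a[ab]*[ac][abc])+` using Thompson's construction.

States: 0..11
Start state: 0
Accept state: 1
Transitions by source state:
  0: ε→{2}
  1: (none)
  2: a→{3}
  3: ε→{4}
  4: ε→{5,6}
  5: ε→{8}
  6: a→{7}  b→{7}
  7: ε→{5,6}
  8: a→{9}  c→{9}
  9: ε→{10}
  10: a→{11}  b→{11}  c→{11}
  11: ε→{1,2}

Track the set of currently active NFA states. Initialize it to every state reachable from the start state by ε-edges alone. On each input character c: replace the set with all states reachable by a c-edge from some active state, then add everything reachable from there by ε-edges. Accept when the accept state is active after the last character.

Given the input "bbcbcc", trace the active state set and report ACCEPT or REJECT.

initial (ε-close {0}): {0,2}
'b' @ 1: {}  — state set empty
rest 'bcbcc' ignored (set empty)
after full input: {}  (accept=1 not in)

Answer: REJECT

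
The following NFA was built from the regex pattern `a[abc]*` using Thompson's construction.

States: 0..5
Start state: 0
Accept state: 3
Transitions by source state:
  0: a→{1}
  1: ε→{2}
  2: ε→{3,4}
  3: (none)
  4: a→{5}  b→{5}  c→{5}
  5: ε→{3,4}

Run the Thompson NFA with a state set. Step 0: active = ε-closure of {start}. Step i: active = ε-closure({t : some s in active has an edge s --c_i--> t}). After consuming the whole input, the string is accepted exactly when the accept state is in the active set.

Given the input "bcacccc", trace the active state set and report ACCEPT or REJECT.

initial (ε-close {0}): {0}
'b' @ 1: {}  — no active states
rest 'cacccc' ignored (set empty)
after full input: {}  (accept=3 not in)

Answer: REJECT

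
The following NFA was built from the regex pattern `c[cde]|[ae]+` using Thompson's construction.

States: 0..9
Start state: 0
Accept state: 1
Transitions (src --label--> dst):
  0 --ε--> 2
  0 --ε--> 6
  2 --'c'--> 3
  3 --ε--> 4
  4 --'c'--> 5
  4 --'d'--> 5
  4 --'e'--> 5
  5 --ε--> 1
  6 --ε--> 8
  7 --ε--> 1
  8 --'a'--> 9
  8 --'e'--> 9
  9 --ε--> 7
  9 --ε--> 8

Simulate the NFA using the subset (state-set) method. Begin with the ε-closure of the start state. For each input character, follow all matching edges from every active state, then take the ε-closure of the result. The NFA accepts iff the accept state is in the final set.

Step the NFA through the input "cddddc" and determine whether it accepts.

Answer: REJECT

Derivation:
initial (ε-close {0}): {0,2,6,8}
'c' @ 1: {3,4}
'd' @ 2: {1,5}  [accepting]
'd' @ 3: {}  — no active states
rest 'ddc' ignored (set empty)
final: {}; accept 1 not in set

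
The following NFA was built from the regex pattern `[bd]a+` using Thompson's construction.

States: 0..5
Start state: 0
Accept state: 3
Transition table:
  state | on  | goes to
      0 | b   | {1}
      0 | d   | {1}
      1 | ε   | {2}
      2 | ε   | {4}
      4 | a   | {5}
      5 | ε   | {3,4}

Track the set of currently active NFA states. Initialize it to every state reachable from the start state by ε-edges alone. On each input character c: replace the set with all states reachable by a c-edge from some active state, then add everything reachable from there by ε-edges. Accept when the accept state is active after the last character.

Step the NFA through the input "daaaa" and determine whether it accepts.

Answer: ACCEPT

Derivation:
initial (ε-close {0}): {0}
'd' @ 1: {1,2,4}
'a' @ 2: {3,4,5}  ✓accept
'a' @ 3: {3,4,5}  ✓accept
'a' @ 4: {3,4,5}  ✓accept
'a' @ 5: {3,4,5}  ✓accept
end set {3,4,5} — state 3 in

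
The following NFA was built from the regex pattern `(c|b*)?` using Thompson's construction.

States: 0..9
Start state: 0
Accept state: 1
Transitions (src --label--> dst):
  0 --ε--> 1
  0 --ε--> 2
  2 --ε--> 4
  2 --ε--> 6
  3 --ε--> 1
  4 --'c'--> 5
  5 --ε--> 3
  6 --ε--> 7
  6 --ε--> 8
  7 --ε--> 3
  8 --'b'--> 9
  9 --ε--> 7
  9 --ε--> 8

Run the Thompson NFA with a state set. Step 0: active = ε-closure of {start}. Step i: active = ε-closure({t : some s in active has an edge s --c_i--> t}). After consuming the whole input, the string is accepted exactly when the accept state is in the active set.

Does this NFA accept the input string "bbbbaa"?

Answer: REJECT

Derivation:
S₀ = ε-closure({0}) = {0,1,2,3,4,6,7,8}
'b' @ 1: {1,3,7,8,9}  [accepting]
'b' @ 2: {1,3,7,8,9}  [accepting]
'b' @ 3: {1,3,7,8,9}  [accepting]
'b' @ 4: {1,3,7,8,9}  [accepting]
'a' @ 5: {}  — no active states
rest 'a' ignored (set empty)
final: {}; accept 1 not in set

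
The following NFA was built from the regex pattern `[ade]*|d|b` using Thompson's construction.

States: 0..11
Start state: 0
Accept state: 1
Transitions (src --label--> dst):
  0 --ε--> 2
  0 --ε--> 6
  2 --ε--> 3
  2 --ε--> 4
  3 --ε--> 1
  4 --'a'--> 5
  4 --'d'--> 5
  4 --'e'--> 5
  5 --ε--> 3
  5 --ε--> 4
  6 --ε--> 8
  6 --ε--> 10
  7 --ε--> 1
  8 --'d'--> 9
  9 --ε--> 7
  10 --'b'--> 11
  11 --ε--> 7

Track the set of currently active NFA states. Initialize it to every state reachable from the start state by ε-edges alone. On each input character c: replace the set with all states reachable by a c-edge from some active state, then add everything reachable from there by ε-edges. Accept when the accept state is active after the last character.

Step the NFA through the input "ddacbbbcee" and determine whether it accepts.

initial (ε-close {0}): {0,1,2,3,4,6,8,10}
'd' @ 1: {1,3,4,5,7,9}  (accept∈set)
'd' @ 2: {1,3,4,5}  (accept∈set)
'a' @ 3: {1,3,4,5}  (accept∈set)
'c' @ 4: {}  — state set empty
rest 'bbbcee' ignored (set empty)
end set {} — state 1 not in

Answer: REJECT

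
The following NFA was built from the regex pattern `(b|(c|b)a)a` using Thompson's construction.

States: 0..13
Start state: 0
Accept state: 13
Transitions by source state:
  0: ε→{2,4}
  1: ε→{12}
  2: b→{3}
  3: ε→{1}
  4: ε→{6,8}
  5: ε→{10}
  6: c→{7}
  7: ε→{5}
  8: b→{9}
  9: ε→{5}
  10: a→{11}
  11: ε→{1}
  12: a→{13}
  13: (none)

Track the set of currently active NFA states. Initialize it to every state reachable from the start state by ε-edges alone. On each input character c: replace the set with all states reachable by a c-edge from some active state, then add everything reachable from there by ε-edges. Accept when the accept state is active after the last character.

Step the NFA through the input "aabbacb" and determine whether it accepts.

initial (ε-close {0}): {0,2,4,6,8}
'a' @ 1: {}  — no active states
rest 'abbacb' ignored (set empty)
after full input: {}  (accept=13 not in)

Answer: REJECT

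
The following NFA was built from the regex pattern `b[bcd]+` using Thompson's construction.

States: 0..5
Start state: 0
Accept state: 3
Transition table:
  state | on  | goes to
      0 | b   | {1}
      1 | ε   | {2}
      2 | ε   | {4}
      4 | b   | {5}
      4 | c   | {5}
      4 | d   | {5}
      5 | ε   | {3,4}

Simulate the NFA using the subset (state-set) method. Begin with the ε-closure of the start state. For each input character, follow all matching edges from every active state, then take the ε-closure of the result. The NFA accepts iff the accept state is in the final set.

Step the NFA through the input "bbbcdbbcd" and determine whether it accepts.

Answer: ACCEPT

Derivation:
initial (ε-close {0}): {0}
'b' @ 1: {1,2,4}
'b' @ 2: {3,4,5}  ✓accept
'b' @ 3: {3,4,5}  ✓accept
'c' @ 4: {3,4,5}  ✓accept
'd' @ 5: {3,4,5}  ✓accept
'b' @ 6: {3,4,5}  ✓accept
'b' @ 7: {3,4,5}  ✓accept
'c' @ 8: {3,4,5}  ✓accept
'd' @ 9: {3,4,5}  ✓accept
end set {3,4,5} — state 3 in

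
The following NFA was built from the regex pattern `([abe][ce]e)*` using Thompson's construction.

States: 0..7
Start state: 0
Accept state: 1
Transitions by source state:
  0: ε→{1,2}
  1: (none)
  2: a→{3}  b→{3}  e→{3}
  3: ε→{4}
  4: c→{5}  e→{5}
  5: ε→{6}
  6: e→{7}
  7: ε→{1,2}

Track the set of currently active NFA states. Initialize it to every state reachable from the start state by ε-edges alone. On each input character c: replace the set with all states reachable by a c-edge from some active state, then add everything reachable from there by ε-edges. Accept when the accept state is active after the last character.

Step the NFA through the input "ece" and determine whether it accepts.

Answer: ACCEPT

Derivation:
start: ε-closure({0}) = {0,1,2}
'e' @ 1: {3,4}
'c' @ 2: {5,6}
'e' @ 3: {1,2,7}  [accepting]
final: {1,2,7}; accept 1 in set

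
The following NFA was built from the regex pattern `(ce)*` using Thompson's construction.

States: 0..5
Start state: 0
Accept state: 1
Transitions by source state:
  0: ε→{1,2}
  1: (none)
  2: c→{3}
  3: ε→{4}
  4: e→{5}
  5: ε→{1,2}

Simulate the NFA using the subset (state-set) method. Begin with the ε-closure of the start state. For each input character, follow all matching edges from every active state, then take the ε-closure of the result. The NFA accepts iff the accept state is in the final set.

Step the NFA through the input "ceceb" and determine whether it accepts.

start: ε-closure({0}) = {0,1,2}
'c' @ 1: {3,4}
'e' @ 2: {1,2,5}  ✓accept
'c' @ 3: {3,4}
'e' @ 4: {1,2,5}  ✓accept
'b' @ 5: {}  — no active states
final: {}; accept 1 not in set

Answer: REJECT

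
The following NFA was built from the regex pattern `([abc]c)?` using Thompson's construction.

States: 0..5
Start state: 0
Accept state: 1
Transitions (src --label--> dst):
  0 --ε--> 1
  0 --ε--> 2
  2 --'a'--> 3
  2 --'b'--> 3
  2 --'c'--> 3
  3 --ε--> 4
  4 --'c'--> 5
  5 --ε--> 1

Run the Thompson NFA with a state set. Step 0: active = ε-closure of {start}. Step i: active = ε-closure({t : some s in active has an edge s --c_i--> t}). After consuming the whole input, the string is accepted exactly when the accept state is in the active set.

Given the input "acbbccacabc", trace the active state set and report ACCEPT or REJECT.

S₀ = ε-closure({0}) = {0,1,2}
'a' @ 1: {3,4}
'c' @ 2: {1,5}  (accept∈set)
'b' @ 3: {}  — dead — no transitions
rest 'bccacabc' ignored (set empty)
after full input: {}  (accept=1 not in)

Answer: REJECT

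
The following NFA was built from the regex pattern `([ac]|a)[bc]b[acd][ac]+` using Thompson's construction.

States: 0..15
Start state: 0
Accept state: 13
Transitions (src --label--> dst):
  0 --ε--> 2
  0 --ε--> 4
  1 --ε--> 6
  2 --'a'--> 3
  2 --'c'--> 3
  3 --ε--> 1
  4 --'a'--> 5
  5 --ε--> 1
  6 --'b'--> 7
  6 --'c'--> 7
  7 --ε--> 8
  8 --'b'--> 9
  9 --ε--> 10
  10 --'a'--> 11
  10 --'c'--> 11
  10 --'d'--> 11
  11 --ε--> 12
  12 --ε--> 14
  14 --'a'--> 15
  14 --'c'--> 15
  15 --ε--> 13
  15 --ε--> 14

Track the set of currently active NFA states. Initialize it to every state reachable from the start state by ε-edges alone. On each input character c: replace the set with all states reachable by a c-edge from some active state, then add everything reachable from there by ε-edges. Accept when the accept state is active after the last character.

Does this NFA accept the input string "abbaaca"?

Answer: ACCEPT

Derivation:
start: ε-closure({0}) = {0,2,4}
'a' @ 1: {1,3,5,6}
'b' @ 2: {7,8}
'b' @ 3: {9,10}
'a' @ 4: {11,12,14}
'a' @ 5: {13,14,15}  ✓accept
'c' @ 6: {13,14,15}  ✓accept
'a' @ 7: {13,14,15}  ✓accept
end set {13,14,15} — state 13 in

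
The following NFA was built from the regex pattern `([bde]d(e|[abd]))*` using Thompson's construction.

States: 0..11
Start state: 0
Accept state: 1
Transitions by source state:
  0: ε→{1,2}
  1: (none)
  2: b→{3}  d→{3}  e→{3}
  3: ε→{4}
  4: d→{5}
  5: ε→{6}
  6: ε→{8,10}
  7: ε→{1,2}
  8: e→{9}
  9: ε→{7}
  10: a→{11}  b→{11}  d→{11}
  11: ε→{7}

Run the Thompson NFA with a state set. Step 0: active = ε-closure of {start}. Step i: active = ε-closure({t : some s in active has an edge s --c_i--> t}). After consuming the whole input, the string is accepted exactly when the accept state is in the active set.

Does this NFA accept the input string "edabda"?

Answer: ACCEPT

Steps:
S₀ = ε-closure({0}) = {0,1,2}
'e' @ 1: {3,4}
'd' @ 2: {5,6,8,10}
'a' @ 3: {1,2,7,11}  [accepting]
'b' @ 4: {3,4}
'd' @ 5: {5,6,8,10}
'a' @ 6: {1,2,7,11}  [accepting]
after full input: {1,2,7,11}  (accept=1 in)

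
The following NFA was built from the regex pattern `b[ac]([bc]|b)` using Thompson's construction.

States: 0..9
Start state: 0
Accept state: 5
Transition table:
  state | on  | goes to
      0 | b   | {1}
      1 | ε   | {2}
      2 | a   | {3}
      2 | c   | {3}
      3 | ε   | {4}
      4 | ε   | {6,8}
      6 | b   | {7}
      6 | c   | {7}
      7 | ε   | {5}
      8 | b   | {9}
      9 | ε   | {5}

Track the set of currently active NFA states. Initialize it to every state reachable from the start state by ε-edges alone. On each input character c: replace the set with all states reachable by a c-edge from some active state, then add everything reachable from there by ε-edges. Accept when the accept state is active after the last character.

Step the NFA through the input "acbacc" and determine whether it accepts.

S₀ = ε-closure({0}) = {0}
'a' @ 1: {}  — no active states
rest 'cbacc' ignored (set empty)
after full input: {}  (accept=5 not in)

Answer: REJECT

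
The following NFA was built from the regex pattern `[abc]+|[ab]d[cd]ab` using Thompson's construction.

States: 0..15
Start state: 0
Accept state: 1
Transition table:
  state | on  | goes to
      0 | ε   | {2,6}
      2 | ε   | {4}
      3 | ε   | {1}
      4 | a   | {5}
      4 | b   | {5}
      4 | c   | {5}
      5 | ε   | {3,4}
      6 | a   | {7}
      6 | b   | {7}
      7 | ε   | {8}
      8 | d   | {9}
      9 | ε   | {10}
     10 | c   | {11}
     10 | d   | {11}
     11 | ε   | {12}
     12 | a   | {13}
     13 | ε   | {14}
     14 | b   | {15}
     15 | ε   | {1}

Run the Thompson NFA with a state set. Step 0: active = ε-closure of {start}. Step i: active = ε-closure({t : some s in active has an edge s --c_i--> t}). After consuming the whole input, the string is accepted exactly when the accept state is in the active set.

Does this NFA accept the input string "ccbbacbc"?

Answer: ACCEPT

Trace:
S₀ = ε-closure({0}) = {0,2,4,6}
'c' @ 1: {1,3,4,5}  (accept∈set)
'c' @ 2: {1,3,4,5}  (accept∈set)
'b' @ 3: {1,3,4,5}  (accept∈set)
'b' @ 4: {1,3,4,5}  (accept∈set)
'a' @ 5: {1,3,4,5}  (accept∈set)
'c' @ 6: {1,3,4,5}  (accept∈set)
'b' @ 7: {1,3,4,5}  (accept∈set)
'c' @ 8: {1,3,4,5}  (accept∈set)
after full input: {1,3,4,5}  (accept=1 in)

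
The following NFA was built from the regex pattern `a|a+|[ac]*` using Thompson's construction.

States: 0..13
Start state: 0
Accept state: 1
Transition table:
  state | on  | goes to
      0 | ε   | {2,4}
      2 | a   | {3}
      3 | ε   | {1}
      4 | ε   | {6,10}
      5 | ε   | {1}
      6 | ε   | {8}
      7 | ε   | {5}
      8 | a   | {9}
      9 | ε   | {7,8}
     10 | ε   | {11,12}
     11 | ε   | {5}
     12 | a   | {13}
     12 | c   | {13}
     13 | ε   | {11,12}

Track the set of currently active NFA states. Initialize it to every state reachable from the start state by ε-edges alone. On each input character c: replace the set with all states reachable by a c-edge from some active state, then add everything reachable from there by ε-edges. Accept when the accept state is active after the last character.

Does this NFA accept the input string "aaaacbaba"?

S₀ = ε-closure({0}) = {0,1,2,4,5,6,8,10,11,12}
'a' @ 1: {1,3,5,7,8,9,11,12,13}  ✓accept
'a' @ 2: {1,5,7,8,9,11,12,13}  ✓accept
'a' @ 3: {1,5,7,8,9,11,12,13}  ✓accept
'a' @ 4: {1,5,7,8,9,11,12,13}  ✓accept
'c' @ 5: {1,5,11,12,13}  ✓accept
'b' @ 6: {}  — state set empty
rest 'aba' ignored (set empty)
end set {} — state 1 not in

Answer: REJECT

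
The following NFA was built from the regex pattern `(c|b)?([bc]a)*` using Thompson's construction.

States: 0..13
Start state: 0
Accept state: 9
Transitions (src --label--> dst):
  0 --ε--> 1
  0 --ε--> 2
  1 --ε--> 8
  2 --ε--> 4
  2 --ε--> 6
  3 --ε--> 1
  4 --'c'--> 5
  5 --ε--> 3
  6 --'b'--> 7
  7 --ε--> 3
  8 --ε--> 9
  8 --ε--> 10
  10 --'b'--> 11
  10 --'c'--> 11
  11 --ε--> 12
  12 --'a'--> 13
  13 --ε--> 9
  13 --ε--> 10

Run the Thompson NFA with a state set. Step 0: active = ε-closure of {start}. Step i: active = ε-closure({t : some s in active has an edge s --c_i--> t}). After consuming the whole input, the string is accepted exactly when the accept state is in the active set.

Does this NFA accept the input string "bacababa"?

Answer: ACCEPT

Steps:
S₀ = ε-closure({0}) = {0,1,2,4,6,8,9,10}
'b' @ 1: {1,3,7,8,9,10,11,12}  [accepting]
'a' @ 2: {9,10,13}  [accepting]
'c' @ 3: {11,12}
'a' @ 4: {9,10,13}  [accepting]
'b' @ 5: {11,12}
'a' @ 6: {9,10,13}  [accepting]
'b' @ 7: {11,12}
'a' @ 8: {9,10,13}  [accepting]
end set {9,10,13} — state 9 in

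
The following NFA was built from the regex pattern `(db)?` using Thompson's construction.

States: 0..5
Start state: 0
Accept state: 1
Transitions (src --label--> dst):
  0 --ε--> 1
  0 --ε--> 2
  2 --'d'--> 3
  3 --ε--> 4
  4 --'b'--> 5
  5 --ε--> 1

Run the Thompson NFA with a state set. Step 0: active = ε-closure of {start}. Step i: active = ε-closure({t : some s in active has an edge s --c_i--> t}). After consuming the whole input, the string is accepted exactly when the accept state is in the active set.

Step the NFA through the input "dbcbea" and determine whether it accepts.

Answer: REJECT

Steps:
initial (ε-close {0}): {0,1,2}
'd' @ 1: {3,4}
'b' @ 2: {1,5}  ✓accept
'c' @ 3: {}  — no active states
rest 'bea' ignored (set empty)
end set {} — state 1 not in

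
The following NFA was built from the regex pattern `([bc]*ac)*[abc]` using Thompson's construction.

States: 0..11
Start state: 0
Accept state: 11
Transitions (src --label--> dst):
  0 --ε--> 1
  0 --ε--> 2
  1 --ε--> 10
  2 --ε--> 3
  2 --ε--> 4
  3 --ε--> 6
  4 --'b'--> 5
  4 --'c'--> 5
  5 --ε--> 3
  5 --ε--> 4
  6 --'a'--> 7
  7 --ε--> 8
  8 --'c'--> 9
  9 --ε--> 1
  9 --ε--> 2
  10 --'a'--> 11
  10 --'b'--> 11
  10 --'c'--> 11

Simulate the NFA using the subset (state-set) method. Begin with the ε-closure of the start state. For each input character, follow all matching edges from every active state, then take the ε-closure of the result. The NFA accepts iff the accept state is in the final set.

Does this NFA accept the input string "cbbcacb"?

Answer: ACCEPT

Derivation:
S₀ = ε-closure({0}) = {0,1,2,3,4,6,10}
'c' @ 1: {3,4,5,6,11}  [accepting]
'b' @ 2: {3,4,5,6}
'b' @ 3: {3,4,5,6}
'c' @ 4: {3,4,5,6}
'a' @ 5: {7,8}
'c' @ 6: {1,2,3,4,6,9,10}
'b' @ 7: {3,4,5,6,11}  [accepting]
end set {3,4,5,6,11} — state 11 in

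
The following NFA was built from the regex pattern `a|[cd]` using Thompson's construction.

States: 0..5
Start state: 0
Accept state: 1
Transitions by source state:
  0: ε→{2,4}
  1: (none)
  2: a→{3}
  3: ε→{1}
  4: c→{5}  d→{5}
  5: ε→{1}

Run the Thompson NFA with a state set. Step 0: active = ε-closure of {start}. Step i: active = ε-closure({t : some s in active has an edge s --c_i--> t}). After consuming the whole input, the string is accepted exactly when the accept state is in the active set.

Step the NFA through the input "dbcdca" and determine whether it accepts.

Answer: REJECT

Steps:
start: ε-closure({0}) = {0,2,4}
'd' @ 1: {1,5}  (accept∈set)
'b' @ 2: {}  — state set empty
rest 'cdca' ignored (set empty)
after full input: {}  (accept=1 not in)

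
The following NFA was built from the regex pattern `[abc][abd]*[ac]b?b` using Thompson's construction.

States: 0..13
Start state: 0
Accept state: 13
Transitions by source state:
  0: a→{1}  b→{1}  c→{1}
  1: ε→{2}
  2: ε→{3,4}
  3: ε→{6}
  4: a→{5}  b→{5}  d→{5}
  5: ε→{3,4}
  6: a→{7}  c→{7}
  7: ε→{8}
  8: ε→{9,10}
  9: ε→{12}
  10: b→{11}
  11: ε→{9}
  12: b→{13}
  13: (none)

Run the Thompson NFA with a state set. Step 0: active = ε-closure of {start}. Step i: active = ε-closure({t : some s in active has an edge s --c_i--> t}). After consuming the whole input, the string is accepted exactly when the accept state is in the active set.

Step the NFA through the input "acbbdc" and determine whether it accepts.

initial (ε-close {0}): {0}
'a' @ 1: {1,2,3,4,6}
'c' @ 2: {7,8,9,10,12}
'b' @ 3: {9,11,12,13}  [accepting]
'b' @ 4: {13}  [accepting]
'd' @ 5: {}  — state set empty
rest 'c' ignored (set empty)
end set {} — state 13 not in

Answer: REJECT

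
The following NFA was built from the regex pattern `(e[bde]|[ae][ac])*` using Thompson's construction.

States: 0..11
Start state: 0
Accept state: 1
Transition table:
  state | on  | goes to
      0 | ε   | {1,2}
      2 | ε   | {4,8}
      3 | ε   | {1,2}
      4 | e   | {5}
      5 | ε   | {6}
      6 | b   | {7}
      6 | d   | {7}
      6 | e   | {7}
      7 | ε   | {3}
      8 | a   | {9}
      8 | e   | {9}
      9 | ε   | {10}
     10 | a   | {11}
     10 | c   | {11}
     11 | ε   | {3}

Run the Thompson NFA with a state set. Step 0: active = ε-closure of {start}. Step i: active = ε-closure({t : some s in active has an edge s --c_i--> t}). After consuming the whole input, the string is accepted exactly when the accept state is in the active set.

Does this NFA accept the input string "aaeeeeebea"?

start: ε-closure({0}) = {0,1,2,4,8}
'a' @ 1: {9,10}
'a' @ 2: {1,2,3,4,8,11}  [accepting]
'e' @ 3: {5,6,9,10}
'e' @ 4: {1,2,3,4,7,8}  [accepting]
'e' @ 5: {5,6,9,10}
'e' @ 6: {1,2,3,4,7,8}  [accepting]
'e' @ 7: {5,6,9,10}
'b' @ 8: {1,2,3,4,7,8}  [accepting]
'e' @ 9: {5,6,9,10}
'a' @ 10: {1,2,3,4,8,11}  [accepting]
final: {1,2,3,4,8,11}; accept 1 in set

Answer: ACCEPT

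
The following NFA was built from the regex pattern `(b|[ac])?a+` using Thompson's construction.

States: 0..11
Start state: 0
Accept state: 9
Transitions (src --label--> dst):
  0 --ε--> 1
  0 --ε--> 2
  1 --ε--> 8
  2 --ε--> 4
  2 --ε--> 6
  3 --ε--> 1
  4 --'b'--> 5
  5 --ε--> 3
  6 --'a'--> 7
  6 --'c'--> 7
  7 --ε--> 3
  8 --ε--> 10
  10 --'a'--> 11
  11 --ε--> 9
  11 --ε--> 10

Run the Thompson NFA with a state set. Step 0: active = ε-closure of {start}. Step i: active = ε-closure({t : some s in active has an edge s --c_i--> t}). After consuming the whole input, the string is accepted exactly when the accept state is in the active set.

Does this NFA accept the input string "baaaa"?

initial (ε-close {0}): {0,1,2,4,6,8,10}
'b' @ 1: {1,3,5,8,10}
'a' @ 2: {9,10,11}  (accept∈set)
'a' @ 3: {9,10,11}  (accept∈set)
'a' @ 4: {9,10,11}  (accept∈set)
'a' @ 5: {9,10,11}  (accept∈set)
end set {9,10,11} — state 9 in

Answer: ACCEPT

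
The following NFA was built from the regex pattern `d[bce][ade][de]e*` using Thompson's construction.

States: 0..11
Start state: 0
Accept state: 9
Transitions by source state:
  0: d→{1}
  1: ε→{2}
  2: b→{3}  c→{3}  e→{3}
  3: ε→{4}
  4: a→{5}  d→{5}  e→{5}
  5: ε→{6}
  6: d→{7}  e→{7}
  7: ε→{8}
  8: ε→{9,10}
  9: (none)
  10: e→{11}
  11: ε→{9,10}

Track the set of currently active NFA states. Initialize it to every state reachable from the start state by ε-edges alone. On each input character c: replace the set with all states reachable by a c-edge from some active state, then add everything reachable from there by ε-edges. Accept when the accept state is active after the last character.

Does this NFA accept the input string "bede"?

Answer: REJECT

Steps:
start: ε-closure({0}) = {0}
'b' @ 1: {}  — no active states
rest 'ede' ignored (set empty)
after full input: {}  (accept=9 not in)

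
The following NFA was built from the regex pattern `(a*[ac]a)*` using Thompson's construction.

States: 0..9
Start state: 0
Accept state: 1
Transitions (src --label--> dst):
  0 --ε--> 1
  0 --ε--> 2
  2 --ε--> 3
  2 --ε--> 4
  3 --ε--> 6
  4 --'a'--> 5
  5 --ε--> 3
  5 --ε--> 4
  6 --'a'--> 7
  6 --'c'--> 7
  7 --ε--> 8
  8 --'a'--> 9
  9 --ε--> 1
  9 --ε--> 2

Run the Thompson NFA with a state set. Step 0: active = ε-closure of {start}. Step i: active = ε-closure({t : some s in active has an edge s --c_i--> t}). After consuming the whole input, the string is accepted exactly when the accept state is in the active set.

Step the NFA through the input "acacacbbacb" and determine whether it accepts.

Answer: REJECT

Trace:
start: ε-closure({0}) = {0,1,2,3,4,6}
'a' @ 1: {3,4,5,6,7,8}
'c' @ 2: {7,8}
'a' @ 3: {1,2,3,4,6,9}  ✓accept
'c' @ 4: {7,8}
'a' @ 5: {1,2,3,4,6,9}  ✓accept
'c' @ 6: {7,8}
'b' @ 7: {}  — no active states
rest 'bacb' ignored (set empty)
after full input: {}  (accept=1 not in)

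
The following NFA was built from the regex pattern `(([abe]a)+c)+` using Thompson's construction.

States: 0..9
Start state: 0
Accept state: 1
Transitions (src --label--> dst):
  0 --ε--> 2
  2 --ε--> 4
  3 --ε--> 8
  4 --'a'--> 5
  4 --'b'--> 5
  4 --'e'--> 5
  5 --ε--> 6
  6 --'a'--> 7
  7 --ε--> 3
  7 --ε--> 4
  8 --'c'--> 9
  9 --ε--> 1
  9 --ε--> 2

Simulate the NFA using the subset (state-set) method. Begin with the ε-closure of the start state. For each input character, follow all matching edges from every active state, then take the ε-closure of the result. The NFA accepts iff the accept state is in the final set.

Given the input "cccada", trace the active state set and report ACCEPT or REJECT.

Answer: REJECT

Derivation:
start: ε-closure({0}) = {0,2,4}
'c' @ 1: {}  — no active states
rest 'ccada' ignored (set empty)
end set {} — state 1 not in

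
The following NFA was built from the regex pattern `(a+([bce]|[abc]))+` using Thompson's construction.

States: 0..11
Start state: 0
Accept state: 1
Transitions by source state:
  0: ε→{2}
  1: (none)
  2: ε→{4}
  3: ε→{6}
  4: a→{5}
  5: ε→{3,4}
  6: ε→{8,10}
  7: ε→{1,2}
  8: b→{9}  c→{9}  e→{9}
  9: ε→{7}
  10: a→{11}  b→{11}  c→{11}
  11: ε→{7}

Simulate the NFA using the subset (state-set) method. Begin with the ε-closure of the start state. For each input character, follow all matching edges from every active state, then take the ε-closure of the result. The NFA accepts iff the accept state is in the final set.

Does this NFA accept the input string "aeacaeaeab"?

initial (ε-close {0}): {0,2,4}
'a' @ 1: {3,4,5,6,8,10}
'e' @ 2: {1,2,4,7,9}  [accepting]
'a' @ 3: {3,4,5,6,8,10}
'c' @ 4: {1,2,4,7,9,11}  [accepting]
'a' @ 5: {3,4,5,6,8,10}
'e' @ 6: {1,2,4,7,9}  [accepting]
'a' @ 7: {3,4,5,6,8,10}
'e' @ 8: {1,2,4,7,9}  [accepting]
'a' @ 9: {3,4,5,6,8,10}
'b' @ 10: {1,2,4,7,9,11}  [accepting]
after full input: {1,2,4,7,9,11}  (accept=1 in)

Answer: ACCEPT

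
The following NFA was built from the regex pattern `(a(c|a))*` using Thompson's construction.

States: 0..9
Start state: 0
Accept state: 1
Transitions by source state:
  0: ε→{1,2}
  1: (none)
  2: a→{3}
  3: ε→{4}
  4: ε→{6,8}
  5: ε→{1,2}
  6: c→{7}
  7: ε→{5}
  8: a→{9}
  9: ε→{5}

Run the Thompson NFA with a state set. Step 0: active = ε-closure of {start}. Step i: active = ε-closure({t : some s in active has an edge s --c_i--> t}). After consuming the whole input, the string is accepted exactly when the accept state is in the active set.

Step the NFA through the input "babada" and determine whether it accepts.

Answer: REJECT

Derivation:
start: ε-closure({0}) = {0,1,2}
'b' @ 1: {}  — state set empty
rest 'abada' ignored (set empty)
after full input: {}  (accept=1 not in)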